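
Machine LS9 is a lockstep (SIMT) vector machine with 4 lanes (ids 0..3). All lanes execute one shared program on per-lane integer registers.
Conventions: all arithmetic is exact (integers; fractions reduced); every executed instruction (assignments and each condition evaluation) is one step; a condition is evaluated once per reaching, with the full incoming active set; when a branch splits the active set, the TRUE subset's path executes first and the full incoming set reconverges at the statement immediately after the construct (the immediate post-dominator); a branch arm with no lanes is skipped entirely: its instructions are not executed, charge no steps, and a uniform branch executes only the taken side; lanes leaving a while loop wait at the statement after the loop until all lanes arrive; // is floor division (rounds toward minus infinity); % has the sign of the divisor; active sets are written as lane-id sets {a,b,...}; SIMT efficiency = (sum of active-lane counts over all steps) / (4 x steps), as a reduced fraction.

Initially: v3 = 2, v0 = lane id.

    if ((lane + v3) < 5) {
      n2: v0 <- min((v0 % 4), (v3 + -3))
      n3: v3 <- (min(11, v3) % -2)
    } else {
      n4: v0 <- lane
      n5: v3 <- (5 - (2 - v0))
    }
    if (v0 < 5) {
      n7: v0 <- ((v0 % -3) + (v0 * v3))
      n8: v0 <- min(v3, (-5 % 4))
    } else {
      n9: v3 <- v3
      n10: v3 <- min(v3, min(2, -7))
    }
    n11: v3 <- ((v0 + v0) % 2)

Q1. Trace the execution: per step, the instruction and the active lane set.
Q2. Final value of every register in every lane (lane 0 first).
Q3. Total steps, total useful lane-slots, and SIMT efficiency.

step 0: eval ((lane + v3) < 5)       {0,1,2,3}
step 1: v0 <- min((v0 % 4), (v3 + -3)) {0,1,2}
step 2: v3 <- (min(11, v3) % -2)     {0,1,2}
step 3: v0 <- lane                   {3}
step 4: v3 <- (5 - (2 - v0))         {3}
step 5: eval (v0 < 5)                {0,1,2,3}
step 6: v0 <- ((v0 % -3) + (v0 * v3)) {0,1,2,3}
step 7: v0 <- min(v3, (-5 % 4))      {0,1,2,3}
step 8: v3 <- ((v0 + v0) % 2)        {0,1,2,3}

Answer: 9 steps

v3: 0,0,0,0
v0: 0,0,0,3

steps = 9; useful = 28; efficiency = 28/36 = 7/9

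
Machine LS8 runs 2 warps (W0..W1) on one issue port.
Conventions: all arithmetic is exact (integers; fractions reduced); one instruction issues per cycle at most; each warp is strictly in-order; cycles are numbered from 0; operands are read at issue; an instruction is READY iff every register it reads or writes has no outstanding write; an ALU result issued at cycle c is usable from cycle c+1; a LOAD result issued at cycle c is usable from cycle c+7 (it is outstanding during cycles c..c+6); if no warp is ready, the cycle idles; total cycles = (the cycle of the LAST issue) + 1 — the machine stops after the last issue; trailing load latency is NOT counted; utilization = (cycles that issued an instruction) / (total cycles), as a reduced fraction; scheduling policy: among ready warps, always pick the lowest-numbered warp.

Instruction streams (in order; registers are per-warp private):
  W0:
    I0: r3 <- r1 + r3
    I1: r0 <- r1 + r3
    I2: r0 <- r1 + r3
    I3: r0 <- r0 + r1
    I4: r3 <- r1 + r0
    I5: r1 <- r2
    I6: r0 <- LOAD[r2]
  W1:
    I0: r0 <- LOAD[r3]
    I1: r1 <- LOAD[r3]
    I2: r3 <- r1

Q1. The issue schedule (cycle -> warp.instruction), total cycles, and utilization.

cycle 0: W0.I0
cycle 1: W0.I1
cycle 2: W0.I2
cycle 3: W0.I3
cycle 4: W0.I4
cycle 5: W0.I5
cycle 6: W0.I6
cycle 7: W1.I0
cycle 8: W1.I1
cycle 9: idle
cycle 10: idle
cycle 11: idle
cycle 12: idle
cycle 13: idle
cycle 14: idle
cycle 15: W1.I2

Answer: 16 cycles, utilization 5/8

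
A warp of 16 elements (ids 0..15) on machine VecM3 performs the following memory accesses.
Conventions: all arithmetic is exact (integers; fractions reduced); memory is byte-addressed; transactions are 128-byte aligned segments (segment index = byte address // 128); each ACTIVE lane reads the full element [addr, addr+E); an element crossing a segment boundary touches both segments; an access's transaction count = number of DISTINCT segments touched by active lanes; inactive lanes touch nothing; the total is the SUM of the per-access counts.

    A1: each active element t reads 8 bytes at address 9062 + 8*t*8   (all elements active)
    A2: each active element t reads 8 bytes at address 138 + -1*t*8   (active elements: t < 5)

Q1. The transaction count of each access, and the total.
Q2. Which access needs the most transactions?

A1: 9 transactions
A2: 2 transactions

Answer: 9,2; total 11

Answer: A1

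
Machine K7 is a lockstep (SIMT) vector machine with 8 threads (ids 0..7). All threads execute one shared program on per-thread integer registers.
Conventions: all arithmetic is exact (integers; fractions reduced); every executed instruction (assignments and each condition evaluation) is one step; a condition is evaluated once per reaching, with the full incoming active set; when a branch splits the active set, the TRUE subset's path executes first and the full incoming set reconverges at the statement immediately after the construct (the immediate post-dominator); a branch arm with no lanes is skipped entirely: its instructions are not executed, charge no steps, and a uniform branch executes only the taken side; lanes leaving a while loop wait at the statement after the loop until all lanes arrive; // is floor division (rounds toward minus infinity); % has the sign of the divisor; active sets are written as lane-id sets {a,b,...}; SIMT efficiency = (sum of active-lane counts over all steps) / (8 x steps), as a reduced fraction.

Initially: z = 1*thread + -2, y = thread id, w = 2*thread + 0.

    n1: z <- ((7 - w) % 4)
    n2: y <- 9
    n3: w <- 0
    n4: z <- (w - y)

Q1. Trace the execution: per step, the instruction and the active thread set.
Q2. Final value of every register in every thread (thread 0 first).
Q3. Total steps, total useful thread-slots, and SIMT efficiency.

step 0: z <- ((7 - w) % 4)           {0,1,2,3,4,5,6,7}
step 1: y <- 9                       {0,1,2,3,4,5,6,7}
step 2: w <- 0                       {0,1,2,3,4,5,6,7}
step 3: z <- (w - y)                 {0,1,2,3,4,5,6,7}

Answer: 4 steps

z: -9,-9,-9,-9,-9,-9,-9,-9
y: 9,9,9,9,9,9,9,9
w: 0,0,0,0,0,0,0,0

steps = 4; useful = 32; efficiency = 32/32 = 1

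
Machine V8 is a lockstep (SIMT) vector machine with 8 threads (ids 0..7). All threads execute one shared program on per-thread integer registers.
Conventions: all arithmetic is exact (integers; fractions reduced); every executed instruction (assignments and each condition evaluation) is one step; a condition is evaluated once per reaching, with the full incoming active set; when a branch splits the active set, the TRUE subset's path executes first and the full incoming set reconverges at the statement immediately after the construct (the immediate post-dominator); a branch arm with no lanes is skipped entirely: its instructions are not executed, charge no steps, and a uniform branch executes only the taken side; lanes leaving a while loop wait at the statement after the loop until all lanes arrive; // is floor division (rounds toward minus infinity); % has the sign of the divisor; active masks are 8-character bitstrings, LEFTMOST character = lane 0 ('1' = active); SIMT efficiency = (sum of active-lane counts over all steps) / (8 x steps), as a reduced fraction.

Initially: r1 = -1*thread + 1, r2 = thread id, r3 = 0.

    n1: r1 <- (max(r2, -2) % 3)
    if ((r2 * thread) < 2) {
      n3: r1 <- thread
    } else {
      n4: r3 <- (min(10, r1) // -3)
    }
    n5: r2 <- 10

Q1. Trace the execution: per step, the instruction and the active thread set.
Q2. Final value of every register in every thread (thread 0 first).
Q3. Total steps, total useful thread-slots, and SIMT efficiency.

step 0: r1 <- (max(r2, -2) % 3)      11111111
step 1: eval ((r2 * thread) < 2)     11111111
step 2: r1 <- thread                 11000000
step 3: r3 <- (min(10, r1) // -3)    00111111
step 4: r2 <- 10                     11111111

Answer: 5 steps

r1: 0,1,2,0,1,2,0,1
r2: 10,10,10,10,10,10,10,10
r3: 0,0,-1,0,-1,-1,0,-1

steps = 5; useful = 32; efficiency = 32/40 = 4/5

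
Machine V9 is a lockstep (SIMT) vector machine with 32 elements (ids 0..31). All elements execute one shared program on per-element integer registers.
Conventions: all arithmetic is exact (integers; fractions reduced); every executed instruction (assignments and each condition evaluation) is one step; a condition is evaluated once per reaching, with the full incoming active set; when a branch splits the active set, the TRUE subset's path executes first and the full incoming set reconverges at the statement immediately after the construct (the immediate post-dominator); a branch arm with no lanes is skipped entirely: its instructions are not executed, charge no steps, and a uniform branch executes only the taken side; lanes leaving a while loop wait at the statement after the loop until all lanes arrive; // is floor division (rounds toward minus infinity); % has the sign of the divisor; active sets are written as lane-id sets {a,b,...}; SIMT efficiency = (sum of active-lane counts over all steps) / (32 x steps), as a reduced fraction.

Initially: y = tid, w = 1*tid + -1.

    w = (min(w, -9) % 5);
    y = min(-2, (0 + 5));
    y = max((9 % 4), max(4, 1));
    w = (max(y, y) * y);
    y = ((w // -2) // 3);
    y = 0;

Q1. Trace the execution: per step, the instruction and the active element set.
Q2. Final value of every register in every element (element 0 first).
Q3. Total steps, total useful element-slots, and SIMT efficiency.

step 0: w <- (min(w, -9) % 5)        {0,1,2,3,4,5,6,7,8,9,10,11,12,13,14,15,16,17,18,19,20,21,22,23,24,25,26,27,28,29,30,31}
step 1: y <- min(-2, (0 + 5))        {0,1,2,3,4,5,6,7,8,9,10,11,12,13,14,15,16,17,18,19,20,21,22,23,24,25,26,27,28,29,30,31}
step 2: y <- max((9 % 4), max(4, 1)) {0,1,2,3,4,5,6,7,8,9,10,11,12,13,14,15,16,17,18,19,20,21,22,23,24,25,26,27,28,29,30,31}
step 3: w <- (max(y, y) * y)         {0,1,2,3,4,5,6,7,8,9,10,11,12,13,14,15,16,17,18,19,20,21,22,23,24,25,26,27,28,29,30,31}
step 4: y <- ((w // -2) // 3)        {0,1,2,3,4,5,6,7,8,9,10,11,12,13,14,15,16,17,18,19,20,21,22,23,24,25,26,27,28,29,30,31}
step 5: y <- 0                       {0,1,2,3,4,5,6,7,8,9,10,11,12,13,14,15,16,17,18,19,20,21,22,23,24,25,26,27,28,29,30,31}

Answer: 6 steps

y: 0,0,0,0,0,0,0,0,0,0,0,0,0,0,0,0,0,0,0,0,0,0,0,0,0,0,0,0,0,0,0,0
w: 16,16,16,16,16,16,16,16,16,16,16,16,16,16,16,16,16,16,16,16,16,16,16,16,16,16,16,16,16,16,16,16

steps = 6; useful = 192; efficiency = 192/192 = 1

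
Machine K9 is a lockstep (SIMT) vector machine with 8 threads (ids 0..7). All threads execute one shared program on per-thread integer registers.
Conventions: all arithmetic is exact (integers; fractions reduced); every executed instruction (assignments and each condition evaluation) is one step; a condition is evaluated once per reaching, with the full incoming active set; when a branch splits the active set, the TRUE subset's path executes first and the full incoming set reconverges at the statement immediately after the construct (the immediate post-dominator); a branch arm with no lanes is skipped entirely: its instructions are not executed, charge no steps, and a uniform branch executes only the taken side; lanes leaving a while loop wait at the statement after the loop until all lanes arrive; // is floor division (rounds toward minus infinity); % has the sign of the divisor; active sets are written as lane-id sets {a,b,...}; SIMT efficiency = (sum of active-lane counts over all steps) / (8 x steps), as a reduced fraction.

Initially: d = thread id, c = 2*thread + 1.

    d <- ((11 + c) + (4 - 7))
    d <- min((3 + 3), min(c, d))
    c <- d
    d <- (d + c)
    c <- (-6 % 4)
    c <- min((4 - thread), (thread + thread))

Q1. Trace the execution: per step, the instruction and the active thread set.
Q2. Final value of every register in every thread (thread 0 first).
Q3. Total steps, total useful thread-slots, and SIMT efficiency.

step 0: d <- ((11 + c) + (4 - 7))    {0,1,2,3,4,5,6,7}
step 1: d <- min((3 + 3), min(c, d)) {0,1,2,3,4,5,6,7}
step 2: c <- d                       {0,1,2,3,4,5,6,7}
step 3: d <- (d + c)                 {0,1,2,3,4,5,6,7}
step 4: c <- (-6 % 4)                {0,1,2,3,4,5,6,7}
step 5: c <- min((4 - thread), (thread + thread)) {0,1,2,3,4,5,6,7}

Answer: 6 steps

d: 2,6,10,12,12,12,12,12
c: 0,2,2,1,0,-1,-2,-3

steps = 6; useful = 48; efficiency = 48/48 = 1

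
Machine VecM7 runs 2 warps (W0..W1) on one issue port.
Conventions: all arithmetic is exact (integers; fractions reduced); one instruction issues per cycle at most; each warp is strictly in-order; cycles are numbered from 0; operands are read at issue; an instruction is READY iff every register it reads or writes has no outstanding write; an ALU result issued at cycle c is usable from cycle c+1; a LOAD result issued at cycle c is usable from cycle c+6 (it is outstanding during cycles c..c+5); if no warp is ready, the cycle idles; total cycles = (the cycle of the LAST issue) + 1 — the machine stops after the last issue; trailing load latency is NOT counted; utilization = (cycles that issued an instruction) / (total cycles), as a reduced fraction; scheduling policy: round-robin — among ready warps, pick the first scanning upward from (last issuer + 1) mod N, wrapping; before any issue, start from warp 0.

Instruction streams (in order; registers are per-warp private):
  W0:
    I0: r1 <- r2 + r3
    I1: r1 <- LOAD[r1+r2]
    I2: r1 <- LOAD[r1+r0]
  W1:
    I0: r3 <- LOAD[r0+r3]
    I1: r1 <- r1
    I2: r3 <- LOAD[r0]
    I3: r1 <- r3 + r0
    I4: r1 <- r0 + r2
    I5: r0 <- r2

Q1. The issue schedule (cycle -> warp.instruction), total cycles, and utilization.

cycle 0: W0.I0
cycle 1: W1.I0
cycle 2: W0.I1
cycle 3: W1.I1
cycle 4: idle
cycle 5: idle
cycle 6: idle
cycle 7: W1.I2
cycle 8: W0.I2
cycle 9: idle
cycle 10: idle
cycle 11: idle
cycle 12: idle
cycle 13: W1.I3
cycle 14: W1.I4
cycle 15: W1.I5

Answer: 16 cycles, utilization 9/16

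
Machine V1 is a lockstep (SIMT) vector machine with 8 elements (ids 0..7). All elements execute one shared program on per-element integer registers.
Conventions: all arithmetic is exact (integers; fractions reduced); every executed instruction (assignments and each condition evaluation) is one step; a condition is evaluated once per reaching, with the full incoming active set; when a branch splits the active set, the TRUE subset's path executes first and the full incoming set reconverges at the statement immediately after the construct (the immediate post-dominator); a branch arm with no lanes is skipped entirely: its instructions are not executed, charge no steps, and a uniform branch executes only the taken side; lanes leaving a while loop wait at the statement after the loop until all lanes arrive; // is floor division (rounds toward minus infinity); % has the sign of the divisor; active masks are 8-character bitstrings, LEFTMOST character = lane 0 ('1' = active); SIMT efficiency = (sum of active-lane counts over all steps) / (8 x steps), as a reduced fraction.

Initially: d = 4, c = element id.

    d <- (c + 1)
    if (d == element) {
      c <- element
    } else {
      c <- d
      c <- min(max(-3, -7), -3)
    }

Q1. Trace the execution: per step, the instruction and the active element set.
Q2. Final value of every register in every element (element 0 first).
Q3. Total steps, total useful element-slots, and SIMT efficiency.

step 0: d <- (c + 1)                 11111111
step 1: eval (d == element)          11111111
step 2: c <- d                       11111111
step 3: c <- min(max(-3, -7), -3)    11111111

Answer: 4 steps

d: 1,2,3,4,5,6,7,8
c: -3,-3,-3,-3,-3,-3,-3,-3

steps = 4; useful = 32; efficiency = 32/32 = 1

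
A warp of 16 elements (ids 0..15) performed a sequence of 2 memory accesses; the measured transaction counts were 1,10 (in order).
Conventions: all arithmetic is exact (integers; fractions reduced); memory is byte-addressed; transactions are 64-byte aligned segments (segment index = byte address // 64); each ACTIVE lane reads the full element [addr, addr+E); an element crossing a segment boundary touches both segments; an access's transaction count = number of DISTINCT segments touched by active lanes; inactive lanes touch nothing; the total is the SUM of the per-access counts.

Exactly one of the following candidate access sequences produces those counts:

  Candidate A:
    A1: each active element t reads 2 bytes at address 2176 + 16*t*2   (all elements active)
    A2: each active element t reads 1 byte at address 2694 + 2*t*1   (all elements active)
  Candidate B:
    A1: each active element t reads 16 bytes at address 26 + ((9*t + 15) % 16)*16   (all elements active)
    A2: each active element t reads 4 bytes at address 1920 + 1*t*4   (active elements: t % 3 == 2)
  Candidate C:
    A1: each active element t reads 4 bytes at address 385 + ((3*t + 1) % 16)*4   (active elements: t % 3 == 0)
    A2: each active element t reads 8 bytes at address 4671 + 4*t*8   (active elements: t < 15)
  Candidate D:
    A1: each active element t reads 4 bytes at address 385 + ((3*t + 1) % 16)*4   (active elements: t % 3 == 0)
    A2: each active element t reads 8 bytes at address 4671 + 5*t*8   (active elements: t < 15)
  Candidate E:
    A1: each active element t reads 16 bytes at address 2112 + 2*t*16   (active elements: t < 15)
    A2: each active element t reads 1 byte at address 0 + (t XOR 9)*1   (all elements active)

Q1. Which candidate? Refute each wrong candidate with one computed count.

A: A1 gives 8 transactions, not 1
B: A1 gives 5 transactions, not 1
C: A2 gives 9 transactions, not 10
E: A1 gives 8 transactions, not 1
D: all counts match (1,10)

Answer: D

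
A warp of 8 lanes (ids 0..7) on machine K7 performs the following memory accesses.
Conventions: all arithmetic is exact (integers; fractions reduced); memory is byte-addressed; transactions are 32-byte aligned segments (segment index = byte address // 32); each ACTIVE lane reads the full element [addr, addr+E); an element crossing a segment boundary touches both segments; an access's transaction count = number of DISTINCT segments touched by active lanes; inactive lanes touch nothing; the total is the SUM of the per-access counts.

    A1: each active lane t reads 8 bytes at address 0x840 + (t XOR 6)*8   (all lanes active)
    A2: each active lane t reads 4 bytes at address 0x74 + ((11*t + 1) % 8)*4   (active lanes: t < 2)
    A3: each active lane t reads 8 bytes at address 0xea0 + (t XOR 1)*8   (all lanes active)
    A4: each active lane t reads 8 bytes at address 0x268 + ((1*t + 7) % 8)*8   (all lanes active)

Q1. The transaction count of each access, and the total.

A1: 2 transactions
A2: 2 transactions
A3: 2 transactions
A4: 3 transactions

Answer: 2,2,2,3; total 9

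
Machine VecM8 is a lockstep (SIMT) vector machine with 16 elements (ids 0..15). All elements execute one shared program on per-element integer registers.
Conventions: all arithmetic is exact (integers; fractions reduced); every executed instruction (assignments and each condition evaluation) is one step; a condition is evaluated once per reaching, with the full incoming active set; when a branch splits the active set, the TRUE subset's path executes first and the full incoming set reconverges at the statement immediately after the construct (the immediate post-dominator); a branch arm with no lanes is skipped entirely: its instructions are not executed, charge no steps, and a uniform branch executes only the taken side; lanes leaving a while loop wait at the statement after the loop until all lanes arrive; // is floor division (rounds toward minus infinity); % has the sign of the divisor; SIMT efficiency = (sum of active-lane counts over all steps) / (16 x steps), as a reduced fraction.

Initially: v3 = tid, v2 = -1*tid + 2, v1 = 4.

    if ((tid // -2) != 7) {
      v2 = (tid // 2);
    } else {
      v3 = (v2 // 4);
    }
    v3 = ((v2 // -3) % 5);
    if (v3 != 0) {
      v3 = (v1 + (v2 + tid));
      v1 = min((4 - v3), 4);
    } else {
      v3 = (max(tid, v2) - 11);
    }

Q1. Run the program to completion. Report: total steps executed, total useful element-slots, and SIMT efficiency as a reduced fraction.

Answer: 7 steps, 94 useful, 47/56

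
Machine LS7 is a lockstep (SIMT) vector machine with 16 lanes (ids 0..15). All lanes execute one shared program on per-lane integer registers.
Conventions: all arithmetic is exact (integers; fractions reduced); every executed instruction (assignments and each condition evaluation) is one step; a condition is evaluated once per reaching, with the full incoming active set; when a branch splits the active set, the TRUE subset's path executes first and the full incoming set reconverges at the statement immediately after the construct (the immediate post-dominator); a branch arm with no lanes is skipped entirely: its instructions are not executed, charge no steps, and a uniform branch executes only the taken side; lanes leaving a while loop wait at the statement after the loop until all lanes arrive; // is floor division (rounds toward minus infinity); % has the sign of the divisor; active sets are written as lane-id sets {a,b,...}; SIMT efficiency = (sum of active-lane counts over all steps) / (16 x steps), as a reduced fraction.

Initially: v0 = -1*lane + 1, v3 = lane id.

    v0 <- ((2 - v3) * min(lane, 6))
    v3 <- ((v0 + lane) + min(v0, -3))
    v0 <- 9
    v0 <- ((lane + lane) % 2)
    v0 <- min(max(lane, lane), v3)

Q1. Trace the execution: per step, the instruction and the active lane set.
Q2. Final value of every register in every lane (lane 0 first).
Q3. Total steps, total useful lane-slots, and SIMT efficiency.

step 0: v0 <- ((2 - v3) * min(lane, 6)) {0,1,2,3,4,5,6,7,8,9,10,11,12,13,14,15}
step 1: v3 <- ((v0 + lane) + min(v0, -3)) {0,1,2,3,4,5,6,7,8,9,10,11,12,13,14,15}
step 2: v0 <- 9                      {0,1,2,3,4,5,6,7,8,9,10,11,12,13,14,15}
step 3: v0 <- ((lane + lane) % 2)    {0,1,2,3,4,5,6,7,8,9,10,11,12,13,14,15}
step 4: v0 <- min(max(lane, lane), v3) {0,1,2,3,4,5,6,7,8,9,10,11,12,13,14,15}

Answer: 5 steps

v0: -3,-1,-1,-3,-12,-25,-42,-53,-64,-75,-86,-97,-108,-119,-130,-141
v3: -3,-1,-1,-3,-12,-25,-42,-53,-64,-75,-86,-97,-108,-119,-130,-141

steps = 5; useful = 80; efficiency = 80/80 = 1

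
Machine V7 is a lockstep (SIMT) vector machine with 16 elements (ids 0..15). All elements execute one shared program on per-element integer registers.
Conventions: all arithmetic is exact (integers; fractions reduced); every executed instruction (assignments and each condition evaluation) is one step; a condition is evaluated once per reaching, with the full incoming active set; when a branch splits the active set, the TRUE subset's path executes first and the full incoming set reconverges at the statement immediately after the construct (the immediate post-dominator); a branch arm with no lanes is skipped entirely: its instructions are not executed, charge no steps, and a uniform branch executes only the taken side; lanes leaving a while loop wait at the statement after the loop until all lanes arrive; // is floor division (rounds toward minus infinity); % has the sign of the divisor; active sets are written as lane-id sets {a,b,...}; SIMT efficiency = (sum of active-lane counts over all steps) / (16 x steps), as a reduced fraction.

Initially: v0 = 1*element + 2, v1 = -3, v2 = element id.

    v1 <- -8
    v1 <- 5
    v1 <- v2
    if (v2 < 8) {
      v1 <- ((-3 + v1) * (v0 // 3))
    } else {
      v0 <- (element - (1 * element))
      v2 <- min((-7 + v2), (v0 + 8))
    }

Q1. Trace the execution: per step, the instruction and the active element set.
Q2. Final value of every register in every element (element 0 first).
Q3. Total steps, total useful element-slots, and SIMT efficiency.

step 0: v1 <- -8                     {0,1,2,3,4,5,6,7,8,9,10,11,12,13,14,15}
step 1: v1 <- 5                      {0,1,2,3,4,5,6,7,8,9,10,11,12,13,14,15}
step 2: v1 <- v2                     {0,1,2,3,4,5,6,7,8,9,10,11,12,13,14,15}
step 3: eval (v2 < 8)                {0,1,2,3,4,5,6,7,8,9,10,11,12,13,14,15}
step 4: v1 <- ((-3 + v1) * (v0 // 3)) {0,1,2,3,4,5,6,7}
step 5: v0 <- (element - (1 * element)) {8,9,10,11,12,13,14,15}
step 6: v2 <- min((-7 + v2), (v0 + 8)) {8,9,10,11,12,13,14,15}

Answer: 7 steps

v0: 2,3,4,5,6,7,8,9,0,0,0,0,0,0,0,0
v1: 0,-2,-1,0,2,4,6,12,8,9,10,11,12,13,14,15
v2: 0,1,2,3,4,5,6,7,1,2,3,4,5,6,7,8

steps = 7; useful = 88; efficiency = 88/112 = 11/14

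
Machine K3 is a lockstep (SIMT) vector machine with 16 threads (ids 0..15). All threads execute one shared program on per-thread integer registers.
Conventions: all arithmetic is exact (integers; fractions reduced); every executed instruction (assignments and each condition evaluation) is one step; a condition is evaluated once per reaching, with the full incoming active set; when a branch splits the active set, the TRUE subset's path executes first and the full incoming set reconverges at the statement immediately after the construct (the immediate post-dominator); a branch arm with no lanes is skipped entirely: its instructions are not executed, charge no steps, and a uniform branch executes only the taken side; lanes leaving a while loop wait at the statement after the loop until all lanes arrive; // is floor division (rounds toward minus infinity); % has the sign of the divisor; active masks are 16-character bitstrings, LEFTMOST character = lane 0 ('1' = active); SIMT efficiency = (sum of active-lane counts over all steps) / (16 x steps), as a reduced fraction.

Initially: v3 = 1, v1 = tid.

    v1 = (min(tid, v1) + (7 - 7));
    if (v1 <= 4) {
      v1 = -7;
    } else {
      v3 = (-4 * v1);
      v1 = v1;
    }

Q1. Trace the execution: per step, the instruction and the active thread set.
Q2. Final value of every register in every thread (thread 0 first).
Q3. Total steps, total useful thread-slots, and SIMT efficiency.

step 0: v1 <- (min(tid, v1) + (7 - 7)) 1111111111111111
step 1: eval (v1 <= 4)               1111111111111111
step 2: v1 <- -7                     1111100000000000
step 3: v3 <- (-4 * v1)              0000011111111111
step 4: v1 <- v1                     0000011111111111

Answer: 5 steps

v3: 1,1,1,1,1,-20,-24,-28,-32,-36,-40,-44,-48,-52,-56,-60
v1: -7,-7,-7,-7,-7,5,6,7,8,9,10,11,12,13,14,15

steps = 5; useful = 59; efficiency = 59/80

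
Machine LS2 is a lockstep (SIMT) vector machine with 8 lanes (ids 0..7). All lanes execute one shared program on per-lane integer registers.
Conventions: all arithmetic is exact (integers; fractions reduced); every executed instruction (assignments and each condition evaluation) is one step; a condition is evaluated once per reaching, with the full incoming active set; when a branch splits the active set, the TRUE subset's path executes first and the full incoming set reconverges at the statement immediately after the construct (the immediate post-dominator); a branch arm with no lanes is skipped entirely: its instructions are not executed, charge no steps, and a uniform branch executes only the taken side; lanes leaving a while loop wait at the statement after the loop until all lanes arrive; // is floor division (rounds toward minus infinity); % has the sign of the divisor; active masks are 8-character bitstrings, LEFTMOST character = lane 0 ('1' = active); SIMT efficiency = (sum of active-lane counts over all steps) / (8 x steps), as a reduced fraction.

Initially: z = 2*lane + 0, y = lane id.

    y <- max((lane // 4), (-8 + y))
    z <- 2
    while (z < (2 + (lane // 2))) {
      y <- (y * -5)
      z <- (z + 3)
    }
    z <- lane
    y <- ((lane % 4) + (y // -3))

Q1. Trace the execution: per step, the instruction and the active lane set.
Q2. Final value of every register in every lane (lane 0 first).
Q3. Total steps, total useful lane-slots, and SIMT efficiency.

step 0: y <- max((lane // 4), (-8 + y)) 11111111
step 1: z <- 2                       11111111
step 2: eval (z < (2 + (lane // 2))) 11111111
step 3: y <- (y * -5)                00111111
step 4: z <- (z + 3)                 00111111
step 5: eval (z < (2 + (lane // 2))) 00111111
step 6: z <- lane                    11111111
step 7: y <- ((lane % 4) + (y // -3)) 11111111

Answer: 8 steps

z: 0,1,2,3,4,5,6,7
y: 0,1,2,3,1,2,3,4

steps = 8; useful = 58; efficiency = 58/64 = 29/32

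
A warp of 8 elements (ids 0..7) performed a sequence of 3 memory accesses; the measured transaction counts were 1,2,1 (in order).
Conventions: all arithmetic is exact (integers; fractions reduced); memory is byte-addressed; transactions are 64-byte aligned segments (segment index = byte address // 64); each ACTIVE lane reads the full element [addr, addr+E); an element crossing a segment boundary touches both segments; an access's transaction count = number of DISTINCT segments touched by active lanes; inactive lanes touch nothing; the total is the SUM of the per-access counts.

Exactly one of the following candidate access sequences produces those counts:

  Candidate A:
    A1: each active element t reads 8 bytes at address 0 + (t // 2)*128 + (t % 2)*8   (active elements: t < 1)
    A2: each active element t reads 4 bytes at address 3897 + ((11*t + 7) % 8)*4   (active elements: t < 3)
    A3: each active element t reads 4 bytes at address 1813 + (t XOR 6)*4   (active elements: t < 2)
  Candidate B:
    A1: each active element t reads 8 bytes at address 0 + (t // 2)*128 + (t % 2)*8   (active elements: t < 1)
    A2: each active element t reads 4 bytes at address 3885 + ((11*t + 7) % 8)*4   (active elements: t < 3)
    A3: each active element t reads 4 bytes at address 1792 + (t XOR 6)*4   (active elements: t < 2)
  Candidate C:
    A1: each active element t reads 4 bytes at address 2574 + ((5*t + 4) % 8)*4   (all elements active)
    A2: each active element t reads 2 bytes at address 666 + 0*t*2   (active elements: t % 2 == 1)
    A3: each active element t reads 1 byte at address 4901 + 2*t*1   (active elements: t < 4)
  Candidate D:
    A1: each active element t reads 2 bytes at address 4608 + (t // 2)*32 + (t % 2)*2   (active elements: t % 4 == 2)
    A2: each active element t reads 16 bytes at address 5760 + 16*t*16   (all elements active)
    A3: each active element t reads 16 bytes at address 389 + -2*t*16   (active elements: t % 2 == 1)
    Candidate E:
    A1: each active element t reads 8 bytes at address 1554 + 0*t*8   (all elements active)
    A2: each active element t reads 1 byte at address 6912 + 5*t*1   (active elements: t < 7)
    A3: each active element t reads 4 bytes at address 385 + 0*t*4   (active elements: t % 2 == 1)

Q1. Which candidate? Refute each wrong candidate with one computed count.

A: A2 gives 1 transaction, not 2
C: A2 gives 1 transaction, not 2
D: A1 gives 2 transactions, not 1
E: A2 gives 1 transaction, not 2
B: all counts match (1,2,1)

Answer: B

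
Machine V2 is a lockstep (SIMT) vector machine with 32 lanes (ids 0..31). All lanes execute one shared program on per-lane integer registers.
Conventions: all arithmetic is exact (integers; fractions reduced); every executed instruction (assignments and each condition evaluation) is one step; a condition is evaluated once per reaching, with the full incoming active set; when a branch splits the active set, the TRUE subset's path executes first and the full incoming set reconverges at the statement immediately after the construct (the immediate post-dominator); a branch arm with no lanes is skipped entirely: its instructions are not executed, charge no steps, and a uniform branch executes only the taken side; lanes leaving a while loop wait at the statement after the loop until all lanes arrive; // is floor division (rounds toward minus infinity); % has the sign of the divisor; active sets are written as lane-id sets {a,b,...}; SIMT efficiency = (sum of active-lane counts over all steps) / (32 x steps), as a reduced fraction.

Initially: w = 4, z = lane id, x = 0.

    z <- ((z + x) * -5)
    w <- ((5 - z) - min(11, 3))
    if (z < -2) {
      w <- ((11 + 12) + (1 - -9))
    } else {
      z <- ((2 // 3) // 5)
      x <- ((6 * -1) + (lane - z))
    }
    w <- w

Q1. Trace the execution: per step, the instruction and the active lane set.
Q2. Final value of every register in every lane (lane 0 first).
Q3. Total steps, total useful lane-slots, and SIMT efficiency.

step 0: z <- ((z + x) * -5)          {0,1,2,3,4,5,6,7,8,9,10,11,12,13,14,15,16,17,18,19,20,21,22,23,24,25,26,27,28,29,30,31}
step 1: w <- ((5 - z) - min(11, 3))  {0,1,2,3,4,5,6,7,8,9,10,11,12,13,14,15,16,17,18,19,20,21,22,23,24,25,26,27,28,29,30,31}
step 2: eval (z < -2)                {0,1,2,3,4,5,6,7,8,9,10,11,12,13,14,15,16,17,18,19,20,21,22,23,24,25,26,27,28,29,30,31}
step 3: w <- ((11 + 12) + (1 - -9))  {1,2,3,4,5,6,7,8,9,10,11,12,13,14,15,16,17,18,19,20,21,22,23,24,25,26,27,28,29,30,31}
step 4: z <- ((2 // 3) // 5)         {0}
step 5: x <- ((6 * -1) + (lane - z)) {0}
step 6: w <- w                       {0,1,2,3,4,5,6,7,8,9,10,11,12,13,14,15,16,17,18,19,20,21,22,23,24,25,26,27,28,29,30,31}

Answer: 7 steps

w: 2,33,33,33,33,33,33,33,33,33,33,33,33,33,33,33,33,33,33,33,33,33,33,33,33,33,33,33,33,33,33,33
z: 0,-5,-10,-15,-20,-25,-30,-35,-40,-45,-50,-55,-60,-65,-70,-75,-80,-85,-90,-95,-100,-105,-110,-115,-120,-125,-130,-135,-140,-145,-150,-155
x: -6,0,0,0,0,0,0,0,0,0,0,0,0,0,0,0,0,0,0,0,0,0,0,0,0,0,0,0,0,0,0,0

steps = 7; useful = 161; efficiency = 161/224 = 23/32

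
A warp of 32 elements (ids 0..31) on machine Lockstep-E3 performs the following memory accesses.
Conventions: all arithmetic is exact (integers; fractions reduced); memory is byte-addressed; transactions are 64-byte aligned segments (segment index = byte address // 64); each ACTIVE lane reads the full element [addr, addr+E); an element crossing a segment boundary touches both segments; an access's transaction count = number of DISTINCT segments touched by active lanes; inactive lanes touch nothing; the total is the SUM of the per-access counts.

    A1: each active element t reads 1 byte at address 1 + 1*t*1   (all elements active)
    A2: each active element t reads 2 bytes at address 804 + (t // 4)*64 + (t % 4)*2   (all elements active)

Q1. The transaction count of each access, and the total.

A1: 1 transaction
A2: 8 transactions

Answer: 1,8; total 9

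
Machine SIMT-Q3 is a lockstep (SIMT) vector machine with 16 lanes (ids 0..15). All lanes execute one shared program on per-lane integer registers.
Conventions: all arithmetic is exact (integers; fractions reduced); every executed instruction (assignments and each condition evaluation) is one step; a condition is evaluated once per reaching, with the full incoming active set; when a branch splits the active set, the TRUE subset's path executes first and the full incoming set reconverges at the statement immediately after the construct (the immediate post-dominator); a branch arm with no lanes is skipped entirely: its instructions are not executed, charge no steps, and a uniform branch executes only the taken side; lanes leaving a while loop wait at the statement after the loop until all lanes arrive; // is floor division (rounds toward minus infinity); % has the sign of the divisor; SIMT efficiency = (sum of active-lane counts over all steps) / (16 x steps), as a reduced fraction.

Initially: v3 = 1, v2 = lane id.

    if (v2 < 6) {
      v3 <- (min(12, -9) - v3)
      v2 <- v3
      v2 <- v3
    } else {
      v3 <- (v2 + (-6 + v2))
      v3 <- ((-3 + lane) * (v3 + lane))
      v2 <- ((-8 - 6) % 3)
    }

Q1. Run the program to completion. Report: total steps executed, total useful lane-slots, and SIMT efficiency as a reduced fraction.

Answer: 7 steps, 64 useful, 4/7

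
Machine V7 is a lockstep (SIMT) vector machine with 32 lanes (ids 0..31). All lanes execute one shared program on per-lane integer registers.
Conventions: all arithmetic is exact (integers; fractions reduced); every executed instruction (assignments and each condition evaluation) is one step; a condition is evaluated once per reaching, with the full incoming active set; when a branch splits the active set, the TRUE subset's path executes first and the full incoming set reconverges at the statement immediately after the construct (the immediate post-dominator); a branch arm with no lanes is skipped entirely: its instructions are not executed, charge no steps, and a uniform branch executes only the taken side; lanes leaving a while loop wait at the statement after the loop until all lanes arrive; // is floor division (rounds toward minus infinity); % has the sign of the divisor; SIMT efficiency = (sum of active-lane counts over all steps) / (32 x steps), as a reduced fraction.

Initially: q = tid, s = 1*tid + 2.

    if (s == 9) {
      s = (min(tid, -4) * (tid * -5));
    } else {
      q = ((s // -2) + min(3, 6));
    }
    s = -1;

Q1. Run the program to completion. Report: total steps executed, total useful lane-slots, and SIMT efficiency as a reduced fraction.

Answer: 4 steps, 96 useful, 3/4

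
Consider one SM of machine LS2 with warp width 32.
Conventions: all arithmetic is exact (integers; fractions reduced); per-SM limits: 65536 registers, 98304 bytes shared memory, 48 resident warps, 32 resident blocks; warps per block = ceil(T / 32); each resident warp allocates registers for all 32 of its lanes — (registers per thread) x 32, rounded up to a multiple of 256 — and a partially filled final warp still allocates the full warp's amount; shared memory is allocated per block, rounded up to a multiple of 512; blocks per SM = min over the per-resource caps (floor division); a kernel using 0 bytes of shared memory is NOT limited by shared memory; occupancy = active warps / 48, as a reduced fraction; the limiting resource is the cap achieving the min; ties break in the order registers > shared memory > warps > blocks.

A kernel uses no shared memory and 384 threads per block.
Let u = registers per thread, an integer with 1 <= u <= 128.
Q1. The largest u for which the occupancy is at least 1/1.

Answer: u = 40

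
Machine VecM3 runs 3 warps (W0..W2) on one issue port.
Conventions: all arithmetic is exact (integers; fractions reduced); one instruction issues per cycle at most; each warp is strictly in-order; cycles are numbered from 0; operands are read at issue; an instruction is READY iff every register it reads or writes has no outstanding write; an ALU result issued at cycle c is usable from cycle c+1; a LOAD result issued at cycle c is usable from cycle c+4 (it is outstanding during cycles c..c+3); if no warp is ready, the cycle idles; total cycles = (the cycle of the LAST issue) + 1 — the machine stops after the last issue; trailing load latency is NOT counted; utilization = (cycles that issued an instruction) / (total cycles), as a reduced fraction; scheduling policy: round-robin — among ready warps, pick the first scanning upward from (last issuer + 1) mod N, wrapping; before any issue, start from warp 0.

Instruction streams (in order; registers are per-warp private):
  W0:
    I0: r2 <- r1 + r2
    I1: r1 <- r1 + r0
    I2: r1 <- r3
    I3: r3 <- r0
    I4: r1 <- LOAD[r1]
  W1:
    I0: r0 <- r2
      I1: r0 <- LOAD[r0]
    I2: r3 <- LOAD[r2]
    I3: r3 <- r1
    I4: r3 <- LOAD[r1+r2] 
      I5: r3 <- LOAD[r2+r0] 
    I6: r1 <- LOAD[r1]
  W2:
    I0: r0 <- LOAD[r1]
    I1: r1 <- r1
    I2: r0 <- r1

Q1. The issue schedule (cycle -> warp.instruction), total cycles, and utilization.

cycle 0: W0.I0
cycle 1: W1.I0
cycle 2: W2.I0
cycle 3: W0.I1
cycle 4: W1.I1
cycle 5: W2.I1
cycle 6: W0.I2
cycle 7: W1.I2
cycle 8: W2.I2
cycle 9: W0.I3
cycle 10: W0.I4
cycle 11: W1.I3
cycle 12: W1.I4
cycle 13: idle
cycle 14: idle
cycle 15: idle
cycle 16: W1.I5
cycle 17: W1.I6

Answer: 18 cycles, utilization 5/6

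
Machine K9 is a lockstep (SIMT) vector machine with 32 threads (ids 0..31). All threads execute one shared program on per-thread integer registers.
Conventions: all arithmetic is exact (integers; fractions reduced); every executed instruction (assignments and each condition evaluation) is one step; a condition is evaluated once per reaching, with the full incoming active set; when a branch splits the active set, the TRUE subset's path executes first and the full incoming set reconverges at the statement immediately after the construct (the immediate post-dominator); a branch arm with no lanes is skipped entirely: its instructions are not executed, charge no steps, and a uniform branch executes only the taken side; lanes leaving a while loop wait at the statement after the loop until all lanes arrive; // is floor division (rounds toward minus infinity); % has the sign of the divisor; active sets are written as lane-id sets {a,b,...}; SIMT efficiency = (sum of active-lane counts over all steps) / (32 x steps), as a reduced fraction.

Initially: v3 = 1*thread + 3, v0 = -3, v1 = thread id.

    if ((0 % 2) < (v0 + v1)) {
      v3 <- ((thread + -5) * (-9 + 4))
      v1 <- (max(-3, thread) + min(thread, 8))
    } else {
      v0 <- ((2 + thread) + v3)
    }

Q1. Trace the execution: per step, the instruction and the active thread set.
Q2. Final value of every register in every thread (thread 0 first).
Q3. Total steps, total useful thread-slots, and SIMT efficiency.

step 0: eval ((0 % 2) < (v0 + v1))   {0,1,2,3,4,5,6,7,8,9,10,11,12,13,14,15,16,17,18,19,20,21,22,23,24,25,26,27,28,29,30,31}
step 1: v3 <- ((thread + -5) * (-9 + 4)) {4,5,6,7,8,9,10,11,12,13,14,15,16,17,18,19,20,21,22,23,24,25,26,27,28,29,30,31}
step 2: v1 <- (max(-3, thread) + min(thread, 8)) {4,5,6,7,8,9,10,11,12,13,14,15,16,17,18,19,20,21,22,23,24,25,26,27,28,29,30,31}
step 3: v0 <- ((2 + thread) + v3)    {0,1,2,3}

Answer: 4 steps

v3: 3,4,5,6,5,0,-5,-10,-15,-20,-25,-30,-35,-40,-45,-50,-55,-60,-65,-70,-75,-80,-85,-90,-95,-100,-105,-110,-115,-120,-125,-130
v0: 5,7,9,11,-3,-3,-3,-3,-3,-3,-3,-3,-3,-3,-3,-3,-3,-3,-3,-3,-3,-3,-3,-3,-3,-3,-3,-3,-3,-3,-3,-3
v1: 0,1,2,3,8,10,12,14,16,17,18,19,20,21,22,23,24,25,26,27,28,29,30,31,32,33,34,35,36,37,38,39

steps = 4; useful = 92; efficiency = 92/128 = 23/32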